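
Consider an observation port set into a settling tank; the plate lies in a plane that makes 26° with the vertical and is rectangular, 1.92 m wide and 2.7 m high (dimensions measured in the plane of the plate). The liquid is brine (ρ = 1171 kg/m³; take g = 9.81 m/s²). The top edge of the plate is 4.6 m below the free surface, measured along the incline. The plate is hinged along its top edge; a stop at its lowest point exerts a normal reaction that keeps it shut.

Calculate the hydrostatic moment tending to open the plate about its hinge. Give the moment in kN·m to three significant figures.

γ = ρg = 1171 × 9.81 / 1000 = 11.48751 kN/m³.
The plate makes 26° with the vertical, i.e. θ = 90° − 26° = 64° to the horizontal. Measuring y along the incline from the free-surface line, vertical depth h = y·sinθ with sinθ = 0.898794.
The centroid lies 2.7/2 = 1.35 m below the top edge, so y_c = 4.6 + 1.35 = 5.95 m and h_c = 5.95 × 0.898794 = 5.34782 m.
A = 1.92 × 2.7 = 5.184 m².
Resultant F = γ·h_c·A = 11.48751 × 5.34782 × 5.184 = 318.469 kN.
I_c = b·h³/12 = 1.92 × 2.7³/12 = 3.14928 m⁴.
Centre of pressure: y_p = y_c + I_c/(y_c·A) = 5.95 + 3.14928/(5.95 × 5.184) = 5.95 + 0.102101 = 6.0521 m along the plane.
The resultant acts 1.35 + 0.102101 = 1.4521 m (along the plate) below the hinge at the top edge, so the moment about the hinge is M = F × 1.4521 = 318.469 × 1.4521 = 462.449 kN·m.

M ≈ 462 kN·m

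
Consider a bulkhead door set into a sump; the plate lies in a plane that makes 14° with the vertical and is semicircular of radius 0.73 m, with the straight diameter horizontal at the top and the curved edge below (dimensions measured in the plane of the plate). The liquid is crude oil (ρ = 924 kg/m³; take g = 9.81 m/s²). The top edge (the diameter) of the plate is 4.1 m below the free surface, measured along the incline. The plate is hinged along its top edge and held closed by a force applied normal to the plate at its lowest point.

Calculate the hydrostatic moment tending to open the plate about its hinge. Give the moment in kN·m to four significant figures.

γ = ρg = 924 × 9.81 / 1000 = 9.06444 kN/m³.
The plate makes 14° with the vertical, i.e. θ = 90° − 14° = 76° to the horizontal. Measuring y along the incline from the free-surface line, vertical depth h = y·sinθ with sinθ = 0.970296.
The centroid of a semicircle lies 4r/(3π) = 0.309822 m from the diameter, here below the top edge, so y_c = 4.1 + 0.309822 = 4.40982 m and h_c = 4.40982 × 0.970296 = 4.27883 m.
A = πr²/2 = π × 0.73²/2 = 0.837077 m².
Resultant F = γ·h_c·A = 9.06444 × 4.27883 × 0.837077 = 32.4662 kN.
I_c = (π/8 − 8/(9π))·r⁴ = 0.109757 × 0.73⁴ = 0.0311691 m⁴.
Centre of pressure: y_p = y_c + I_c/(y_c·A) = 4.40982 + 0.0311691/(4.40982 × 0.837077) = 4.40982 + 0.0084438 = 4.41826 m along the plane.
The resultant acts 0.309822 + 0.0084438 = 0.318266 m (along the plate) below the hinge at the top edge, so the moment about the hinge is M = F × 0.318266 = 32.4662 × 0.318266 = 10.3329 kN·m.

M ≈ 10.33 kN·m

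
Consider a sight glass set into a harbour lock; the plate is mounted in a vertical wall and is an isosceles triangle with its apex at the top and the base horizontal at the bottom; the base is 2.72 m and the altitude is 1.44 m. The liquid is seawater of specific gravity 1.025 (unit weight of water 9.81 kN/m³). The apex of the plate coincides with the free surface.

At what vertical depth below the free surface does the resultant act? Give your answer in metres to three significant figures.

γ = 1.025 × 9.81 = 10.05525 kN/m³.
With the apex up, the centroid sits 2h/3 = 2 × 1.44/3 = 0.96 m below the apex, so the centroid depth is h_c = 0.96 m.
A = ½ × 2.72 × 1.44 = 1.9584 m².
Resultant F = γ·h_c·A = 10.05525 × 0.96 × 1.9584 = 18.9045 kN.
I_c = b·h³/36 = 2.72 × 1.44³/36 = 0.225608 m⁴.
Centre of pressure: y_p = y_c + I_c/(y_c·A) = 0.96 + 0.225608/(0.96 × 1.9584) = 0.96 + 0.12 = 1.08 m along the plane.

h_p = 1.08 m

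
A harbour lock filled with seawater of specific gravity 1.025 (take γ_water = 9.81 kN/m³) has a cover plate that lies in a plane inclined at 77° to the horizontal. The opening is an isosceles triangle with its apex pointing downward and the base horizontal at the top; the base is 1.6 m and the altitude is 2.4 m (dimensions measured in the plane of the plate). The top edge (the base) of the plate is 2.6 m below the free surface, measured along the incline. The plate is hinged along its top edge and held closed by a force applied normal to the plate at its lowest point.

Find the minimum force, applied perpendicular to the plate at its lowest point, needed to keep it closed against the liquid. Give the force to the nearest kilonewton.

γ = 1.025 × 9.81 = 10.05525 kN/m³.
Let θ = 77° be the plate's angle to the horizontal; measure y along the incline from where the plane meets the free surface. Vertical depth h = y·sinθ with sinθ = 0.974370.
With the apex down, the centroid sits h/3 = 2.4/3 = 0.8 m below the base (the top edge), so y_c = 2.6 + 0.8 = 3.4 m and h_c = 3.4 × 0.974370 = 3.31286 m.
A = ½ × 1.6 × 2.4 = 1.92 m².
Resultant F = γ·h_c·A = 10.05525 × 3.31286 × 1.92 = 63.9583 kN.
I_c = b·h³/36 = 1.6 × 2.4³/36 = 0.6144 m⁴.
Centre of pressure: y_p = y_c + I_c/(y_c·A) = 3.4 + 0.6144/(3.4 × 1.92) = 3.4 + 0.0941176 = 3.49412 m along the plane.
The resultant acts 0.8 + 0.0941176 = 0.894118 m (along the plate) below the hinge at the top edge, so the moment about the hinge is M = F × 0.894118 = 63.9583 × 0.894118 = 57.1863 kN·m.
A normal force at the bottom, 2.4 m from the hinge, must supply this moment: P = 57.1863/2.4 = 23.8276 kN.

P ≈ 24 kN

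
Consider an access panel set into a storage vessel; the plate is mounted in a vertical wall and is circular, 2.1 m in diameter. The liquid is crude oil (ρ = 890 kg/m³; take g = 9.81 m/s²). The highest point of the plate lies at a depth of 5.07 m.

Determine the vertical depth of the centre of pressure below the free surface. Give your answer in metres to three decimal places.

γ = ρg = 890 × 9.81 / 1000 = 8.7309 kN/m³.
The centroid is at the centre, 1.05 m below the top of the plate, so the centroid depth is h_c = 5.07 + 1.05 = 6.12 m.
A = π(1.05)² = 3.46361 m².
Resultant F = γ·h_c·A = 8.7309 × 6.12 × 3.46361 = 185.071 kN.
I_c = πr⁴/4 = π × 1.05⁴/4 = 0.954656 m⁴.
Centre of pressure: y_p = y_c + I_c/(y_c·A) = 6.12 + 0.954656/(6.12 × 3.46361) = 6.12 + 0.0450367 = 6.16504 m along the plane.

h_p = 6.165 m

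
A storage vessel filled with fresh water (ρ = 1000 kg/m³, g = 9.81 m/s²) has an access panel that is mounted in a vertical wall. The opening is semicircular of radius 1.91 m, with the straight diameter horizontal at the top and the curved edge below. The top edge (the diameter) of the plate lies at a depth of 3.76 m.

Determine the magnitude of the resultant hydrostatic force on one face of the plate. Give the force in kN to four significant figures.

F ≈ 256.9 kN

γ = ρg = 1000 × 9.81 = 9810 N/m³ = 9.81 kN/m³.
The centroid of a semicircle lies 4r/(3π) = 0.810629 m from the diameter, here below the top edge, so the centroid depth is h_c = 3.76 + 0.810629 = 4.57063 m.
A = πr²/2 = π × 1.91²/2 = 5.73042 m².
Resultant F = γ·h_c·A = 9.81 × 4.57063 × 5.73042 = 256.94 kN.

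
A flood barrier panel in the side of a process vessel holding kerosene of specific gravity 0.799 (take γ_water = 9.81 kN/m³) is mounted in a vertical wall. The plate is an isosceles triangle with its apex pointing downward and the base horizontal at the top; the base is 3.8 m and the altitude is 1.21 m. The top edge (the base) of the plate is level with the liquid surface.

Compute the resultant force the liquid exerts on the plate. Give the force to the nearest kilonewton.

F ≈ 7 kN

γ = 0.799 × 9.81 = 7.83819 kN/m³.
With the apex down, the centroid sits h/3 = 1.21/3 = 0.403333 m below the base (the top edge), so the centroid depth is h_c = 0.403333 m.
A = ½ × 3.8 × 1.21 = 2.299 m².
Resultant F = γ·h_c·A = 7.83819 × 0.403333 × 2.299 = 7.26806 kN.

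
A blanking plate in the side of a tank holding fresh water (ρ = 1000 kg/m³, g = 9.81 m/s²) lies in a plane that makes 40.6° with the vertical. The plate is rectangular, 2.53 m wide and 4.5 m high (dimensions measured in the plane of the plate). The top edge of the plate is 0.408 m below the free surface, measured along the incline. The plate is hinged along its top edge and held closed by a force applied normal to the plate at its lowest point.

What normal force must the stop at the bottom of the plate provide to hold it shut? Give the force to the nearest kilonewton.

P ≈ 145 kN

γ = ρg = 1000 × 9.81 = 9810 N/m³ = 9.81 kN/m³.
The plate makes 40.6° with the vertical, i.e. θ = 90° − 40.6° = 49.4° to the horizontal. Measuring y along the incline from the free-surface line, vertical depth h = y·sinθ with sinθ = 0.759271.
The centroid lies 4.5/2 = 2.25 m below the top edge, so y_c = 0.408 + 2.25 = 2.658 m and h_c = 2.658 × 0.759271 = 2.01814 m.
A = 2.53 × 4.5 = 11.385 m².
Resultant F = γ·h_c·A = 9.81 × 2.01814 × 11.385 = 225.4 kN.
I_c = b·h³/12 = 2.53 × 4.5³/12 = 19.2122 m⁴.
Centre of pressure: y_p = y_c + I_c/(y_c·A) = 2.658 + 19.2122/(2.658 × 11.385) = 2.658 + 0.634876 = 3.29288 m along the plane.
The resultant acts 2.25 + 0.634876 = 2.88488 m (along the plate) below the hinge at the top edge, so the moment about the hinge is M = F × 2.88488 = 225.4 × 2.88488 = 650.252 kN·m.
A normal force at the bottom, 4.5 m from the hinge, must supply this moment: P = 650.252/4.5 = 144.5 kN.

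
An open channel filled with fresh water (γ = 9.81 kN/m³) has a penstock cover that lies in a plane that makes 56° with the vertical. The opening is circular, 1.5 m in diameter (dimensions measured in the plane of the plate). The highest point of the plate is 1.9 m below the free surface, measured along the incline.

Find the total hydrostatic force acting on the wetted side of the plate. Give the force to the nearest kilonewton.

γ = 9.81 kN/m³.
The plate makes 56° with the vertical, i.e. θ = 90° − 56° = 34° to the horizontal. Measuring y along the incline from the free-surface line, vertical depth h = y·sinθ with sinθ = 0.559193.
The centroid is at the centre, 0.75 m below the top of the plate, so y_c = 1.9 + 0.75 = 2.65 m and h_c = 2.65 × 0.559193 = 1.48186 m.
A = π(0.75)² = 1.76715 m².
Resultant F = γ·h_c·A = 9.81 × 1.48186 × 1.76715 = 25.6891 kN.

F ≈ 26 kN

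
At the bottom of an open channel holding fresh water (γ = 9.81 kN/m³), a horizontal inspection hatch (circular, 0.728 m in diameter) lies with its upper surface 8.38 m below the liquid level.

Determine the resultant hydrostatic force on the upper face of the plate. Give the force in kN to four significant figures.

F ≈ 34.22 kN

γ = 9.81 kN/m³.
The plate is horizontal, so pressure is uniform at p = γ·h = 9.81 × 8.38 = 82.2078 kN/m².
A = π(0.364)² = 0.416248 m².
F = p·A = 82.2078 × 0.416248 = 34.2188 kN.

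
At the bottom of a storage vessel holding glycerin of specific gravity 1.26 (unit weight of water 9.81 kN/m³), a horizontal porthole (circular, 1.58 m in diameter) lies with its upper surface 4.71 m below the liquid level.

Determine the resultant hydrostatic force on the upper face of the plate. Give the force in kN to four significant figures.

F ≈ 114.1 kN

γ = 1.26 × 9.81 = 12.3606 kN/m³.
The plate is horizontal, so pressure is uniform at p = γ·h = 12.3606 × 4.71 = 58.2184 kN/m².
A = π(0.79)² = 1.96067 m².
F = p·A = 58.2184 × 1.96067 = 114.147 kN.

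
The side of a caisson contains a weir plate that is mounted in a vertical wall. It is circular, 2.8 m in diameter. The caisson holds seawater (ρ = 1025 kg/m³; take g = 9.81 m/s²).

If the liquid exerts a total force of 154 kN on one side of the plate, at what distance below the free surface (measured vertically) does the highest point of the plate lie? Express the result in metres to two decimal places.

γ = ρg = 1025 × 9.81 / 1000 = 10.05525 kN/m³.
A = π(1.4)² = 6.15752 m².
From F = γ·h_c·A, the centroid depth is h_c = 154/(10.05525 × 6.15752) = 2.48726 m.
The centroid is at the centre, 1.4 m below the top of the plate, so the highest point sits at h_top = 2.48726 − 1.4 = 1.08726 m below the surface.

d_top ≈ 1.09 m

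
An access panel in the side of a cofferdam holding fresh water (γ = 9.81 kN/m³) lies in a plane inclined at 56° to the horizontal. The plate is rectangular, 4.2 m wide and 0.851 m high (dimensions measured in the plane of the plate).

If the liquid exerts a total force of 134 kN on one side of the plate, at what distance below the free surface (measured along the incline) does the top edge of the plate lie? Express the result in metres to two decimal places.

y_top ≈ 4.18 m

γ = 9.81 kN/m³.
A = 4.2 × 0.851 = 3.5742 m².
From F = γ·h_c·A, the centroid depth is h_c = 134/(9.81 × 3.5742) = 3.8217 m.
Let θ = 56° be the plate's angle to the horizontal; measure y along the incline from where the plane meets the free surface. Vertical depth h = y·sinθ with sinθ = 0.829038.
Along the incline, y_c = h_c/sinθ = 3.8217/0.829038 = 4.6098 m.
The centroid lies 0.851/2 = 0.4255 m below the top edge, so the top edge sits at y_top = 4.6098 − 0.4255 = 4.1843 m along the incline.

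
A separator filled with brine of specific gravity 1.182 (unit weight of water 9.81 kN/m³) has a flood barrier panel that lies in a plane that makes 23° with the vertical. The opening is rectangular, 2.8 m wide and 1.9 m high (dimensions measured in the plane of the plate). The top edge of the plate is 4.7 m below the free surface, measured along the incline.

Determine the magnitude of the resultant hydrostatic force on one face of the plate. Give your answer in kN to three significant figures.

F ≈ 321 kN

γ = 1.182 × 9.81 = 11.59542 kN/m³.
The plate makes 23° with the vertical, i.e. θ = 90° − 23° = 67° to the horizontal. Measuring y along the incline from the free-surface line, vertical depth h = y·sinθ with sinθ = 0.920505.
The centroid lies 1.9/2 = 0.95 m below the top edge, so y_c = 4.7 + 0.95 = 5.65 m and h_c = 5.65 × 0.920505 = 5.20085 m.
A = 2.8 × 1.9 = 5.32 m².
Resultant F = γ·h_c·A = 11.59542 × 5.20085 × 5.32 = 320.828 kN.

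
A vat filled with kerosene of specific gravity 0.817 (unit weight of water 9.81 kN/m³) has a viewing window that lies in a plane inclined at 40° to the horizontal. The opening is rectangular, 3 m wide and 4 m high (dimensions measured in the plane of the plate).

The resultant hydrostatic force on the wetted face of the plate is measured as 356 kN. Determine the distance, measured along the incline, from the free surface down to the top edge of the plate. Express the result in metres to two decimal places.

y_top ≈ 3.76 m

γ = 0.817 × 9.81 = 8.01477 kN/m³.
A = 3 × 4 = 12 m².
From F = γ·h_c·A, the centroid depth is h_c = 356/(8.01477 × 12) = 3.7015 m.
Let θ = 40° be the plate's angle to the horizontal; measure y along the incline from where the plane meets the free surface. Vertical depth h = y·sinθ with sinθ = 0.642788.
Along the incline, y_c = h_c/sinθ = 3.7015/0.642788 = 5.75851 m.
The centroid lies 4/2 = 2 m below the top edge, so the top edge sits at y_top = 5.75851 − 2 = 3.75851 m along the incline.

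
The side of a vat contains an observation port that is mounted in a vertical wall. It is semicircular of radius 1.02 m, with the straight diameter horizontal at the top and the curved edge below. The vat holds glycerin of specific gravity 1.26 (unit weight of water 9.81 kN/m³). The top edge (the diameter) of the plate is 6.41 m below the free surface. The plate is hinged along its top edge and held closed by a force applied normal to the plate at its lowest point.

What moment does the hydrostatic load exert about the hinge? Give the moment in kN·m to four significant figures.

M ≈ 61.31 kN·m

γ = 1.26 × 9.81 = 12.3606 kN/m³.
The centroid of a semicircle lies 4r/(3π) = 0.432901 m from the diameter, here below the top edge, so the centroid depth is h_c = 6.41 + 0.432901 = 6.8429 m.
A = πr²/2 = π × 1.02²/2 = 1.63426 m².
Resultant F = γ·h_c·A = 12.3606 × 6.8429 × 1.63426 = 138.23 kN.
I_c = (π/8 − 8/(9π))·r⁴ = 0.109757 × 1.02⁴ = 0.118805 m⁴.
Centre of pressure: y_p = y_c + I_c/(y_c·A) = 6.8429 + 0.118805/(6.8429 × 1.63426) = 6.8429 + 0.0106236 = 6.85352 m along the plane.
The resultant acts 0.432901 + 0.0106236 = 0.443525 m (along the plate) below the hinge at the top edge, so the moment about the hinge is M = F × 0.443525 = 138.23 × 0.443525 = 61.3085 kN·m.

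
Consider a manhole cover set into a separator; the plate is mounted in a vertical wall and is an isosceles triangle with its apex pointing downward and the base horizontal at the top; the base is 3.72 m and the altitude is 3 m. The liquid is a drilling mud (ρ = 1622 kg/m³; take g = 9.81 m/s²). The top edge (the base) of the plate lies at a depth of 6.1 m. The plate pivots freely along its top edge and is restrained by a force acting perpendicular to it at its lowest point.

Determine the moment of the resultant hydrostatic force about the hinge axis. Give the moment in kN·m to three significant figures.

γ = ρg = 1622 × 9.81 / 1000 = 15.91182 kN/m³.
With the apex down, the centroid sits h/3 = 3/3 = 1 m below the base (the top edge), so the centroid depth is h_c = 6.1 + 1 = 7.1 m.
A = ½ × 3.72 × 3 = 5.58 m².
Resultant F = γ·h_c·A = 15.91182 × 7.1 × 5.58 = 630.394 kN.
I_c = b·h³/36 = 3.72 × 3³/36 = 2.79 m⁴.
Centre of pressure: y_p = y_c + I_c/(y_c·A) = 7.1 + 2.79/(7.1 × 5.58) = 7.1 + 0.0704225 = 7.17042 m along the plane.
The resultant acts 1 + 0.0704225 = 1.07042 m (along the plate) below the hinge at the top edge, so the moment about the hinge is M = F × 1.07042 = 630.394 × 1.07042 = 674.786 kN·m.

M ≈ 675 kN·m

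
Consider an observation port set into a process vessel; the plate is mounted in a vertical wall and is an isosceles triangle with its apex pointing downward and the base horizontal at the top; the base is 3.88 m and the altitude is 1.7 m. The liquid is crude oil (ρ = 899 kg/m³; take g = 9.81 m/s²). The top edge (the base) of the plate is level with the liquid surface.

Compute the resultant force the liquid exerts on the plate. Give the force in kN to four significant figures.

γ = ρg = 899 × 9.81 / 1000 = 8.81919 kN/m³.
With the apex down, the centroid sits h/3 = 1.7/3 = 0.566667 m below the base (the top edge), so the centroid depth is h_c = 0.566667 m.
A = ½ × 3.88 × 1.7 = 3.298 m².
Resultant F = γ·h_c·A = 8.81919 × 0.566667 × 3.298 = 16.4819 kN.

F ≈ 16.48 kN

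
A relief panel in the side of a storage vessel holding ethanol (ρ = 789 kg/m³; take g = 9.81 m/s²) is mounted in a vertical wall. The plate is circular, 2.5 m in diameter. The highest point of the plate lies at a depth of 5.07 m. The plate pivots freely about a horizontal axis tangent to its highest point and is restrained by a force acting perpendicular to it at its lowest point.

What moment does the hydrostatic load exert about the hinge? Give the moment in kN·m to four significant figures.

γ = ρg = 789 × 9.81 / 1000 = 7.74009 kN/m³.
The centroid is at the centre, 1.25 m below the top of the plate, so the centroid depth is h_c = 5.07 + 1.25 = 6.32 m.
A = π(1.25)² = 4.90874 m².
Resultant F = γ·h_c·A = 7.74009 × 6.32 × 4.90874 = 240.123 kN.
I_c = πr⁴/4 = π × 1.25⁴/4 = 1.91748 m⁴.
Centre of pressure: y_p = y_c + I_c/(y_c·A) = 6.32 + 1.91748/(6.32 × 4.90874) = 6.32 + 0.0618079 = 6.38181 m along the plane.
The resultant acts 1.25 + 0.0618079 = 1.31181 m (along the plate) below the hinge at the top edge, so the moment about the hinge is M = F × 1.31181 = 240.123 × 1.31181 = 314.996 kN·m.

M ≈ 315.0 kN·m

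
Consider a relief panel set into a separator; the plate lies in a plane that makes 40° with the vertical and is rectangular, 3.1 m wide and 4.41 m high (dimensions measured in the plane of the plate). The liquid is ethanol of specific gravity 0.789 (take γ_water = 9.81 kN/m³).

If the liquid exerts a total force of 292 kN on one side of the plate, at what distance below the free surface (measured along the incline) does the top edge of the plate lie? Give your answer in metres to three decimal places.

y_top ≈ 1.397 m

γ = 0.789 × 9.81 = 7.74009 kN/m³.
A = 3.1 × 4.41 = 13.671 m².
From F = γ·h_c·A, the centroid depth is h_c = 292/(7.74009 × 13.671) = 2.75954 m.
The plate makes 40° with the vertical, i.e. θ = 90° − 40° = 50° to the horizontal. Measuring y along the incline from the free-surface line, vertical depth h = y·sinθ with sinθ = 0.766044.
Along the incline, y_c = h_c/sinθ = 2.75954/0.766044 = 3.60233 m.
The centroid lies 4.41/2 = 2.205 m below the top edge, so the top edge sits at y_top = 3.60233 − 2.205 = 1.39733 m along the incline.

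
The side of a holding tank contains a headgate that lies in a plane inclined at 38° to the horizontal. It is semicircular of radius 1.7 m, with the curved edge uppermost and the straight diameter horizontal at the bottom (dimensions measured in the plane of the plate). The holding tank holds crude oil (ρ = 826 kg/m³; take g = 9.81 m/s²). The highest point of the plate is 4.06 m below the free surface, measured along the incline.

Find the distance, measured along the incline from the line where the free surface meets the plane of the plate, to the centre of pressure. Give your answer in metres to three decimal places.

γ = ρg = 826 × 9.81 / 1000 = 8.10306 kN/m³.
Let θ = 38° be the plate's angle to the horizontal; measure y along the incline from where the plane meets the free surface. Vertical depth h = y·sinθ with sinθ = 0.615661.
The centroid lies 4r/(3π) = 0.721502 m above the diameter, so r − 4r/(3π) = 1.7 − 0.721502 = 0.978498 m below the topmost point, so y_c = 4.06 + 0.978498 = 5.0385 m and h_c = 5.0385 × 0.615661 = 3.10201 m.
A = πr²/2 = π × 1.7²/2 = 4.5396 m².
Resultant F = γ·h_c·A = 8.10306 × 3.10201 × 4.5396 = 114.106 kN.
I_c = (π/8 − 8/(9π))·r⁴ = 0.109757 × 1.7⁴ = 0.916701 m⁴.
Centre of pressure: y_p = y_c + I_c/(y_c·A) = 5.0385 + 0.916701/(5.0385 × 4.5396) = 5.0385 + 0.0400783 = 5.07858 m along the plane.

y_p = 5.079 m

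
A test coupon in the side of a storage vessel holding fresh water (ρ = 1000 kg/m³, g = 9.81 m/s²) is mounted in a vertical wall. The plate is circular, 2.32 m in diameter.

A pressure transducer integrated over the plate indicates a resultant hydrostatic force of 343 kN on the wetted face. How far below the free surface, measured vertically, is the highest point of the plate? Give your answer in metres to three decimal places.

γ = ρg = 1000 × 9.81 = 9810 N/m³ = 9.81 kN/m³.
A = π(1.16)² = 4.22733 m².
From F = γ·h_c·A, the centroid depth is h_c = 343/(9.81 × 4.22733) = 8.27102 m.
The centroid is at the centre, 1.16 m below the top of the plate, so the highest point sits at h_top = 8.27102 − 1.16 = 7.11102 m below the surface.

d_top ≈ 7.111 m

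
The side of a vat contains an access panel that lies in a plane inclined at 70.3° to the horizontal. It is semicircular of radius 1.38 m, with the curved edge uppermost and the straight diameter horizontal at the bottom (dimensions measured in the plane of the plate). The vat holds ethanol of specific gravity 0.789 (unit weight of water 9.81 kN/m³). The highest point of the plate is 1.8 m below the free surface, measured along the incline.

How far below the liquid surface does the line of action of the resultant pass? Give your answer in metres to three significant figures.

γ = 0.789 × 9.81 = 7.74009 kN/m³.
Let θ = 70.3° be the plate's angle to the horizontal; measure y along the incline from where the plane meets the free surface. Vertical depth h = y·sinθ with sinθ = 0.941471.
The centroid lies 4r/(3π) = 0.58569 m above the diameter, so r − 4r/(3π) = 1.38 − 0.58569 = 0.79431 m below the topmost point, so y_c = 1.8 + 0.79431 = 2.59431 m and h_c = 2.59431 × 0.941471 = 2.44247 m.
A = πr²/2 = π × 1.38²/2 = 2.99142 m².
Resultant F = γ·h_c·A = 7.74009 × 2.44247 × 2.99142 = 56.5526 kN.
I_c = (π/8 − 8/(9π))·r⁴ = 0.109757 × 1.38⁴ = 0.39806 m⁴.
Centre of pressure: y_p = y_c + I_c/(y_c·A) = 2.59431 + 0.39806/(2.59431 × 2.99142) = 2.59431 + 0.051292 = 2.6456 m along the plane.
Vertically, h_p = y_p·sinθ = 2.6456 × 0.941471 = 2.49076 m.

h_p = 2.49 m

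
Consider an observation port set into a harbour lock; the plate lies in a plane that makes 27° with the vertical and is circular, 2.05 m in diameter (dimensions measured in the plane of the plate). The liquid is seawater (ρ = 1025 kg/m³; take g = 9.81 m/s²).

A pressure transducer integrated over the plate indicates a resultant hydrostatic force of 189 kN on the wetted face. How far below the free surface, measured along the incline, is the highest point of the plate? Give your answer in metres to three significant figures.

y_top ≈ 5.37 m

γ = ρg = 1025 × 9.81 / 1000 = 10.05525 kN/m³.
A = π(1.025)² = 3.30064 m².
From F = γ·h_c·A, the centroid depth is h_c = 189/(10.05525 × 3.30064) = 5.6947 m.
The plate makes 27° with the vertical, i.e. θ = 90° − 27° = 63° to the horizontal. Measuring y along the incline from the free-surface line, vertical depth h = y·sinθ with sinθ = 0.891007.
Along the incline, y_c = h_c/sinθ = 5.6947/0.891007 = 6.39131 m.
The centroid is at the centre, 1.025 m below the top of the plate, so the highest point sits at y_top = 6.39131 − 1.025 = 5.36631 m along the incline.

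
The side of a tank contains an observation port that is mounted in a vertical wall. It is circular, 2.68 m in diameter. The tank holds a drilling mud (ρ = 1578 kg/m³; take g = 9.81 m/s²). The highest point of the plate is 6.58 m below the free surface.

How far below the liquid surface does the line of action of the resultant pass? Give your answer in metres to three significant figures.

γ = ρg = 1578 × 9.81 / 1000 = 15.48018 kN/m³.
The centroid is at the centre, 1.34 m below the top of the plate, so the centroid depth is h_c = 6.58 + 1.34 = 7.92 m.
A = π(1.34)² = 5.64104 m².
Resultant F = γ·h_c·A = 15.48018 × 7.92 × 5.64104 = 691.609 kN.
I_c = πr⁴/4 = π × 1.34⁴/4 = 2.53226 m⁴.
Centre of pressure: y_p = y_c + I_c/(y_c·A) = 7.92 + 2.53226/(7.92 × 5.64104) = 7.92 + 0.0566792 = 7.97668 m along the plane.

h_p = 7.98 m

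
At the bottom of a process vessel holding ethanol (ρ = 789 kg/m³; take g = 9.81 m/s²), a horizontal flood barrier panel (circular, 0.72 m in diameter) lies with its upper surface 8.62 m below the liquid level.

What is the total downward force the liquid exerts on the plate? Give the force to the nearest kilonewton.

F ≈ 27 kN

γ = ρg = 789 × 9.81 / 1000 = 7.74009 kN/m³.
The plate is horizontal, so pressure is uniform at p = γ·h = 7.74009 × 8.62 = 66.7196 kN/m².
A = π(0.36)² = 0.40715 m².
F = p·A = 66.7196 × 0.40715 = 27.1649 kN.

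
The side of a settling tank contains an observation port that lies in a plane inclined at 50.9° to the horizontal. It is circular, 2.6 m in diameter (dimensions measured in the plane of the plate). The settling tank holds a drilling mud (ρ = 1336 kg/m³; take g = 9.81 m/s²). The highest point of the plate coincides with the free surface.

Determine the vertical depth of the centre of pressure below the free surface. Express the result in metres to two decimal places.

h_p = 1.26 m

γ = ρg = 1336 × 9.81 / 1000 = 13.10616 kN/m³.
Let θ = 50.9° be the plate's angle to the horizontal; measure y along the incline from where the plane meets the free surface. Vertical depth h = y·sinθ with sinθ = 0.776046.
The centroid is at the centre, 1.3 m below the top of the plate, so y_c = 1.3 m and h_c = 1.3 × 0.776046 = 1.00886 m.
A = π(1.3)² = 5.30929 m².
Resultant F = γ·h_c·A = 13.10616 × 1.00886 × 5.30929 = 70.2009 kN.
I_c = πr⁴/4 = π × 1.3⁴/4 = 2.24318 m⁴.
Centre of pressure: y_p = y_c + I_c/(y_c·A) = 1.3 + 2.24318/(1.3 × 5.30929) = 1.3 + 0.325001 = 1.625 m along the plane.
Vertically, h_p = y_p·sinθ = 1.625 × 0.776046 = 1.26107 m.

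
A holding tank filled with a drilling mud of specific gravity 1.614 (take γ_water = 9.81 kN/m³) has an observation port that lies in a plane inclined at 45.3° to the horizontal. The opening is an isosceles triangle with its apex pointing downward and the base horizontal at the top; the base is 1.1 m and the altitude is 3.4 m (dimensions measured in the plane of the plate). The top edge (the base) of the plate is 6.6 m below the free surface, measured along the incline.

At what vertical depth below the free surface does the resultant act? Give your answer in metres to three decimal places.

h_p = 5.556 m

γ = 1.614 × 9.81 = 15.83334 kN/m³.
Let θ = 45.3° be the plate's angle to the horizontal; measure y along the incline from where the plane meets the free surface. Vertical depth h = y·sinθ with sinθ = 0.710799.
With the apex down, the centroid sits h/3 = 3.4/3 = 1.13333 m below the base (the top edge), so y_c = 6.6 + 1.13333 = 7.73333 m and h_c = 7.73333 × 0.710799 = 5.49684 m.
A = ½ × 1.1 × 3.4 = 1.87 m².
Resultant F = γ·h_c·A = 15.83334 × 5.49684 × 1.87 = 162.752 kN.
I_c = b·h³/36 = 1.1 × 3.4³/36 = 1.20096 m⁴.
Centre of pressure: y_p = y_c + I_c/(y_c·A) = 7.73333 + 1.20096/(7.73333 × 1.87) = 7.73333 + 0.0830463 = 7.81638 m along the plane.
Vertically, h_p = y_p·sinθ = 7.81638 × 0.710799 = 5.55588 m.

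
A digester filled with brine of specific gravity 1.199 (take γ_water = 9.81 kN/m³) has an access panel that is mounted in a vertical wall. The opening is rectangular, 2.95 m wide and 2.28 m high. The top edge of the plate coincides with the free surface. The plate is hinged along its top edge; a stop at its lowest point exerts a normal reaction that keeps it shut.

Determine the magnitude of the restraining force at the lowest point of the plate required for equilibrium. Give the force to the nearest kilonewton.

P ≈ 60 kN

γ = 1.199 × 9.81 = 11.76219 kN/m³.
The centroid lies 2.28/2 = 1.14 m below the top edge, so the centroid depth is h_c = 1.14 m.
A = 2.95 × 2.28 = 6.726 m².
Resultant F = γ·h_c·A = 11.76219 × 1.14 × 6.726 = 90.1882 kN.
I_c = b·h³/12 = 2.95 × 2.28³/12 = 2.9137 m⁴.
Centre of pressure: y_p = y_c + I_c/(y_c·A) = 1.14 + 2.9137/(1.14 × 6.726) = 1.14 + 0.38 = 1.52 m along the plane.
The resultant acts 1.14 + 0.38 = 1.52 m (along the plate) below the hinge at the top edge, so the moment about the hinge is M = F × 1.52 = 90.1882 × 1.52 = 137.086 kN·m.
A normal force at the bottom, 2.28 m from the hinge, must supply this moment: P = 137.086/2.28 = 60.1254 kN.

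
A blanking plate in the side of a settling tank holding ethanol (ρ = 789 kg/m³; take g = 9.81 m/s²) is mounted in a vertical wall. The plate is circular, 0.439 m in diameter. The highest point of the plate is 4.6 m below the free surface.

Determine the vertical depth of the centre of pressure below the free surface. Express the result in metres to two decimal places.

γ = ρg = 789 × 9.81 / 1000 = 7.74009 kN/m³.
The centroid is at the centre, 0.2195 m below the top of the plate, so the centroid depth is h_c = 4.6 + 0.2195 = 4.8195 m.
A = π(0.2195)² = 0.151363 m².
Resultant F = γ·h_c·A = 7.74009 × 4.8195 × 0.151363 = 5.64635 kN.
I_c = πr⁴/4 = π × 0.2195⁴/4 = 0.00182317 m⁴.
Centre of pressure: y_p = y_c + I_c/(y_c·A) = 4.8195 + 0.00182317/(4.8195 × 0.151363) = 4.8195 + 0.00249923 = 4.822 m along the plane.

h_p = 4.82 m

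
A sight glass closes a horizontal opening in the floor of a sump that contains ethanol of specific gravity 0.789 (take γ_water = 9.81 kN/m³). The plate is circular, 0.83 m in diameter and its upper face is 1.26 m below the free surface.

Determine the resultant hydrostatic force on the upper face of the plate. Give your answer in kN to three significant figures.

γ = 0.789 × 9.81 = 7.74009 kN/m³.
The plate is horizontal, so pressure is uniform at p = γ·h = 7.74009 × 1.26 = 9.75251 kN/m².
A = π(0.415)² = 0.541061 m².
F = p·A = 9.75251 × 0.541061 = 5.2767 kN.

F ≈ 5.28 kN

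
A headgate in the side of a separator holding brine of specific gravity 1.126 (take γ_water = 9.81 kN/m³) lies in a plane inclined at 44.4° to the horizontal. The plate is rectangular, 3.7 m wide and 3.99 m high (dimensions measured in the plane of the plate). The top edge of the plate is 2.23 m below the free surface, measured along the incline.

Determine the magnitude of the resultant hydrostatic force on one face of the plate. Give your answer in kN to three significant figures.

F ≈ 482 kN

γ = 1.126 × 9.81 = 11.04606 kN/m³.
Let θ = 44.4° be the plate's angle to the horizontal; measure y along the incline from where the plane meets the free surface. Vertical depth h = y·sinθ with sinθ = 0.699663.
The centroid lies 3.99/2 = 1.995 m below the top edge, so y_c = 2.23 + 1.995 = 4.225 m and h_c = 4.225 × 0.699663 = 2.95608 m.
A = 3.7 × 3.99 = 14.763 m².
Resultant F = γ·h_c·A = 11.04606 × 2.95608 × 14.763 = 482.057 kN.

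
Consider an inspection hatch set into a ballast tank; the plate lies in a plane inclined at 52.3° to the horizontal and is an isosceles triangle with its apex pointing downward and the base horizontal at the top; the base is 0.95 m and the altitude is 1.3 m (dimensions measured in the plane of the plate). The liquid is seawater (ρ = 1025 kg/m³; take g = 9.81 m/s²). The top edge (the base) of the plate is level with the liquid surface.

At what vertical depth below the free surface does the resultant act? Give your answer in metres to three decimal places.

γ = ρg = 1025 × 9.81 / 1000 = 10.05525 kN/m³.
Let θ = 52.3° be the plate's angle to the horizontal; measure y along the incline from where the plane meets the free surface. Vertical depth h = y·sinθ with sinθ = 0.791224.
With the apex down, the centroid sits h/3 = 1.3/3 = 0.433333 m below the base (the top edge), so y_c = 0.433333 m and h_c = 0.433333 × 0.791224 = 0.342863 m.
A = ½ × 0.95 × 1.3 = 0.6175 m².
Resultant F = γ·h_c·A = 10.05525 × 0.342863 × 0.6175 = 2.12888 kN.
I_c = b·h³/36 = 0.95 × 1.3³/36 = 0.0579764 m⁴.
Centre of pressure: y_p = y_c + I_c/(y_c·A) = 0.433333 + 0.0579764/(0.433333 × 0.6175) = 0.433333 + 0.216667 = 0.65 m along the plane.
Vertically, h_p = y_p·sinθ = 0.65 × 0.791224 = 0.514296 m.

h_p = 0.514 m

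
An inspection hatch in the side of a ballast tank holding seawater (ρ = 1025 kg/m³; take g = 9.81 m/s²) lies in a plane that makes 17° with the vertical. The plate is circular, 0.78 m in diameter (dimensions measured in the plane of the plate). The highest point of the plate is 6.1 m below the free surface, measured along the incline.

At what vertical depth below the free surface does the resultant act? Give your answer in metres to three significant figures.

γ = ρg = 1025 × 9.81 / 1000 = 10.05525 kN/m³.
The plate makes 17° with the vertical, i.e. θ = 90° − 17° = 73° to the horizontal. Measuring y along the incline from the free-surface line, vertical depth h = y·sinθ with sinθ = 0.956305.
The centroid is at the centre, 0.39 m below the top of the plate, so y_c = 6.1 + 0.39 = 6.49 m and h_c = 6.49 × 0.956305 = 6.20642 m.
A = π(0.39)² = 0.477836 m².
Resultant F = γ·h_c·A = 10.05525 × 6.20642 × 0.477836 = 29.8204 kN.
I_c = πr⁴/4 = π × 0.39⁴/4 = 0.0181697 m⁴.
Centre of pressure: y_p = y_c + I_c/(y_c·A) = 6.49 + 0.0181697/(6.49 × 0.477836) = 6.49 + 0.00585901 = 6.49586 m along the plane.
Vertically, h_p = y_p·sinθ = 6.49586 × 0.956305 = 6.21202 m.

h_p = 6.21 m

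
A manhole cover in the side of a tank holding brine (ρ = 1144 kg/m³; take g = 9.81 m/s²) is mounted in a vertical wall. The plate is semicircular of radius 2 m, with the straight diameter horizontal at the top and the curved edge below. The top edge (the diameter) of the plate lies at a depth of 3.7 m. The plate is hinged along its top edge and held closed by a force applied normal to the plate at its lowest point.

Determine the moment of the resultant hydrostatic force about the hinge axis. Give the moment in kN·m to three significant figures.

γ = ρg = 1144 × 9.81 / 1000 = 11.22264 kN/m³.
The centroid of a semicircle lies 4r/(3π) = 0.848826 m from the diameter, here below the top edge, so the centroid depth is h_c = 3.7 + 0.848826 = 4.54883 m.
A = πr²/2 = π × 2²/2 = 6.28319 m².
Resultant F = γ·h_c·A = 11.22264 × 4.54883 × 6.28319 = 320.756 kN.
I_c = (π/8 − 8/(9π))·r⁴ = 0.109757 × 2⁴ = 1.75611 m⁴.
Centre of pressure: y_p = y_c + I_c/(y_c·A) = 4.54883 + 1.75611/(4.54883 × 6.28319) = 4.54883 + 0.0614429 = 4.61027 m along the plane.
The resultant acts 0.848826 + 0.0614429 = 0.910269 m (along the plate) below the hinge at the top edge, so the moment about the hinge is M = F × 0.910269 = 320.756 × 0.910269 = 291.974 kN·m.

M ≈ 292 kN·m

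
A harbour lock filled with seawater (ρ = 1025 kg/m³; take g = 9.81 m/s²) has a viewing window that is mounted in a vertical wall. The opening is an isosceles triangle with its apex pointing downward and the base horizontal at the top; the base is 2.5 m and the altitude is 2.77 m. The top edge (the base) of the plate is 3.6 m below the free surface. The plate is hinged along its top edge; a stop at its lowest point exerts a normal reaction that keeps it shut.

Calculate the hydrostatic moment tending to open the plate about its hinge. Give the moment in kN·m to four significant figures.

M ≈ 160.3 kN·m

γ = ρg = 1025 × 9.81 / 1000 = 10.05525 kN/m³.
With the apex down, the centroid sits h/3 = 2.77/3 = 0.923333 m below the base (the top edge), so the centroid depth is h_c = 3.6 + 0.923333 = 4.52333 m.
A = ½ × 2.5 × 2.77 = 3.4625 m².
Resultant F = γ·h_c·A = 10.05525 × 4.52333 × 3.4625 = 157.486 kN.
I_c = b·h³/36 = 2.5 × 2.77³/36 = 1.47597 m⁴.
Centre of pressure: y_p = y_c + I_c/(y_c·A) = 4.52333 + 1.47597/(4.52333 × 3.4625) = 4.52333 + 0.0942387 = 4.61757 m along the plane.
The resultant acts 0.923333 + 0.0942387 = 1.01757 m (along the plate) below the hinge at the top edge, so the moment about the hinge is M = F × 1.01757 = 157.486 × 1.01757 = 160.253 kN·m.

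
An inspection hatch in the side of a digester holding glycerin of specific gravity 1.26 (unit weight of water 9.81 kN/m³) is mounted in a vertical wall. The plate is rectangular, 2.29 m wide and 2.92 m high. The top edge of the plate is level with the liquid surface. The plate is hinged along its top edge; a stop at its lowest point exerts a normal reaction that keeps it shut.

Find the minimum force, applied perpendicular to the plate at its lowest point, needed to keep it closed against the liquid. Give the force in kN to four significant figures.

γ = 1.26 × 9.81 = 12.3606 kN/m³.
The centroid lies 2.92/2 = 1.46 m below the top edge, so the centroid depth is h_c = 1.46 m.
A = 2.29 × 2.92 = 6.6868 m².
Resultant F = γ·h_c·A = 12.3606 × 1.46 × 6.6868 = 120.673 kN.
I_c = b·h³/12 = 2.29 × 2.92³/12 = 4.75119 m⁴.
Centre of pressure: y_p = y_c + I_c/(y_c·A) = 1.46 + 4.75119/(1.46 × 6.6868) = 1.46 + 0.486666 = 1.94667 m along the plane.
The resultant acts 1.46 + 0.486666 = 1.94667 m (along the plate) below the hinge at the top edge, so the moment about the hinge is M = F × 1.94667 = 120.673 × 1.94667 = 234.911 kN·m.
A normal force at the bottom, 2.92 m from the hinge, must supply this moment: P = 234.911/2.92 = 80.449 kN.

P ≈ 80.45 kN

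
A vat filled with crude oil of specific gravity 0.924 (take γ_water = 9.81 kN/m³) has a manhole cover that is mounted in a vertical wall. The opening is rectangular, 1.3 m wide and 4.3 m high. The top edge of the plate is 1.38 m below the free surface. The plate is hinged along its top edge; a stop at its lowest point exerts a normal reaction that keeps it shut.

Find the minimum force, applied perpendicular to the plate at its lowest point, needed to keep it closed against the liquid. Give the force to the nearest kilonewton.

P ≈ 108 kN

γ = 0.924 × 9.81 = 9.06444 kN/m³.
The centroid lies 4.3/2 = 2.15 m below the top edge, so the centroid depth is h_c = 1.38 + 2.15 = 3.53 m.
A = 1.3 × 4.3 = 5.59 m².
Resultant F = γ·h_c·A = 9.06444 × 3.53 × 5.59 = 178.866 kN.
I_c = b·h³/12 = 1.3 × 4.3³/12 = 8.61326 m⁴.
Centre of pressure: y_p = y_c + I_c/(y_c·A) = 3.53 + 8.61326/(3.53 × 5.59) = 3.53 + 0.436497 = 3.9665 m along the plane.
The resultant acts 2.15 + 0.436497 = 2.5865 m (along the plate) below the hinge at the top edge, so the moment about the hinge is M = F × 2.5865 = 178.866 × 2.5865 = 462.637 kN·m.
A normal force at the bottom, 4.3 m from the hinge, must supply this moment: P = 462.637/4.3 = 107.59 kN.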